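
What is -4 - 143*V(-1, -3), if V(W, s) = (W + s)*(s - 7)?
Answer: -5724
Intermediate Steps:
V(W, s) = (-7 + s)*(W + s) (V(W, s) = (W + s)*(-7 + s) = (-7 + s)*(W + s))
-4 - 143*V(-1, -3) = -4 - 143*((-3)² - 7*(-1) - 7*(-3) - 1*(-3)) = -4 - 143*(9 + 7 + 21 + 3) = -4 - 143*40 = -4 - 5720 = -5724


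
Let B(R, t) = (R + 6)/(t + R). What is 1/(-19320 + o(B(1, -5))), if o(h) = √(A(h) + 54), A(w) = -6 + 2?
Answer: -1932/37326235 - √2/74652470 ≈ -5.1779e-5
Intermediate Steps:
A(w) = -4
B(R, t) = (6 + R)/(R + t)
o(h) = 5*√2 (o(h) = √(-4 + 54) = √50 = 5*√2)
1/(-19320 + o(B(1, -5))) = 1/(-19320 + 5*√2)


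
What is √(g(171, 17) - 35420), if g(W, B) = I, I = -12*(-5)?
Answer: 4*I*√2210 ≈ 188.04*I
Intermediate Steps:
I = 60
g(W, B) = 60
√(g(171, 17) - 35420) = √(60 - 35420) = √(-35360) = 4*I*√2210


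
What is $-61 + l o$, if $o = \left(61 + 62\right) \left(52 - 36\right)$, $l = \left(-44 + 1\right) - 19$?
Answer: $-122077$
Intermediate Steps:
$l = -62$ ($l = -43 - 19 = -62$)
$o = 1968$ ($o = 123 \cdot 16 = 1968$)
$-61 + l o = -61 - 122016 = -122077$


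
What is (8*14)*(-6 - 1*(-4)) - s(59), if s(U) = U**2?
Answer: -3705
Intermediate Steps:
(8*14)*(-6 - 1*(-4)) - s(59) = (8*14)*(-6 - 1*(-4)) - 1*59**2 = 112*(-6 + 4) - 1*3481 = 112*(-2) - 3481 = -224 - 3481 = -3705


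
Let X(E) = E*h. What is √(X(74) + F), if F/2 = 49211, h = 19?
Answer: 6*√2773 ≈ 315.96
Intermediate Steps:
F = 98422 (F = 2*49211 = 98422)
X(E) = 19*E (X(E) = E*19 = 19*E)
√(X(74) + F) = √(19*74 + 98422) = √(1406 + 98422) = √99828 = 6*√2773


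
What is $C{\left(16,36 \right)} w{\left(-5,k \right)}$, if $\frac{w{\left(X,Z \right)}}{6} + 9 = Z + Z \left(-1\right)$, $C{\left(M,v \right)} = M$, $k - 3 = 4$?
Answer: $-864$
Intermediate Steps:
$k = 7$ ($k = 3 + 4 = 7$)
$w{\left(X,Z \right)} = -54$ ($w{\left(X,Z \right)} = -54 + 6 \left(Z + Z \left(-1\right)\right) = -54 + 6 \left(Z - Z\right) = -54 + 6 \cdot 0 = -54 + 0 = -54$)
$C{\left(16,36 \right)} w{\left(-5,k \right)} = 16 \left(-54\right) = -864$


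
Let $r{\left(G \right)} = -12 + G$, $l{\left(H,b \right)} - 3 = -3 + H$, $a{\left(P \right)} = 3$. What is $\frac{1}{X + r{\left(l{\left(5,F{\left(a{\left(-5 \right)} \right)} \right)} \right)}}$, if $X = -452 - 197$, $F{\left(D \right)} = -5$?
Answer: $- \frac{1}{656} \approx -0.0015244$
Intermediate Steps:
$l{\left(H,b \right)} = H$ ($l{\left(H,b \right)} = 3 + \left(-3 + H\right) = H$)
$X = -649$ ($X = -452 - 197 = -649$)
$\frac{1}{X + r{\left(l{\left(5,F{\left(a{\left(-5 \right)} \right)} \right)} \right)}} = \frac{1}{-649 + \left(-12 + 5\right)} = \frac{1}{-649 - 7} = \frac{1}{-656} = - \frac{1}{656}$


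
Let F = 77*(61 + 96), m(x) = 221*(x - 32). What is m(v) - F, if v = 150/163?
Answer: -3090093/163 ≈ -18958.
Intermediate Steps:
v = 150/163 (v = 150*(1/163) = 150/163 ≈ 0.92025)
m(x) = -7072 + 221*x (m(x) = 221*(-32 + x) = -7072 + 221*x)
F = 12089 (F = 77*157 = 12089)
m(v) - F = (-7072 + 221*(150/163)) - 1*12089 = (-7072 + 33150/163) - 12089 = -1119586/163 - 12089 = -3090093/163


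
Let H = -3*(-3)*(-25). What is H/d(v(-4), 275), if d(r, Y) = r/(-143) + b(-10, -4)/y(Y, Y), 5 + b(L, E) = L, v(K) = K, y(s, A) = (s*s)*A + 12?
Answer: -669139839225/83185403 ≈ -8044.0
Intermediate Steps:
y(s, A) = 12 + A*s² (y(s, A) = s²*A + 12 = A*s² + 12 = 12 + A*s²)
H = -225 (H = 9*(-25) = -225)
b(L, E) = -5 + L
d(r, Y) = -15/(12 + Y³) - r/143 (d(r, Y) = r/(-143) + (-5 - 10)/(12 + Y*Y²) = r*(-1/143) - 15/(12 + Y³) = -r/143 - 15/(12 + Y³) = -15/(12 + Y³) - r/143)
H/d(v(-4), 275) = -225*143*(12 + 275³)/(-2145 - 1*(-4)*(12 + 275³)) = -225*143*(12 + 20796875)/(-2145 - 1*(-4)*(12 + 20796875)) = -225*2973954841/(-2145 - 1*(-4)*20796887) = -225*2973954841/(-2145 + 83187548) = -225/((1/143)*(1/20796887)*83185403) = -225/83185403/2973954841 = -225*2973954841/83185403 = -669139839225/83185403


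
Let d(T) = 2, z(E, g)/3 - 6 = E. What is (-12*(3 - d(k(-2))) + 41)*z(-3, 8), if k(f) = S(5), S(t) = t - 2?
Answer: 261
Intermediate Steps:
S(t) = -2 + t
k(f) = 3 (k(f) = -2 + 5 = 3)
z(E, g) = 18 + 3*E
(-12*(3 - d(k(-2))) + 41)*z(-3, 8) = (-12*(3 - 1*2) + 41)*(18 + 3*(-3)) = (-12*(3 - 2) + 41)*(18 - 9) = (-12*1 + 41)*9 = (-12 + 41)*9 = 29*9 = 261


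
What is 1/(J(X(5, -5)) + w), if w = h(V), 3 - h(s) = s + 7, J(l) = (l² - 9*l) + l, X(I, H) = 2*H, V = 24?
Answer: 1/152 ≈ 0.0065789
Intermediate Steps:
J(l) = l² - 8*l
h(s) = -4 - s (h(s) = 3 - (s + 7) = 3 - (7 + s) = 3 + (-7 - s) = -4 - s)
w = -28 (w = -4 - 1*24 = -4 - 24 = -28)
1/(J(X(5, -5)) + w) = 1/((2*(-5))*(-8 + 2*(-5)) - 28) = 1/(-10*(-8 - 10) - 28) = 1/(-10*(-18) - 28) = 1/(180 - 28) = 1/152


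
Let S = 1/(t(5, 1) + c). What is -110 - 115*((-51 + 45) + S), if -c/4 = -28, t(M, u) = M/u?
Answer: 67745/117 ≈ 579.02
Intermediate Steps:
c = 112 (c = -4*(-28) = 112)
S = 1/117 (S = 1/(5/1 + 112) = 1/(5*1 + 112) = 1/(5 + 112) = 1/117 ≈ 0.0085470)
-110 - 115*((-51 + 45) + S) = -110 - 115*((-51 + 45) + 1/117) = -110 - 115*(-6 + 1/117) = -110 - 115*(-701/117) = -110 + 80615/117 = 67745/117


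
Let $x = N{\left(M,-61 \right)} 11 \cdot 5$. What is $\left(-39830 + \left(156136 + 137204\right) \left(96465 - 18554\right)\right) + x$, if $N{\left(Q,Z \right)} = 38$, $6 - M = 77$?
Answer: $22854375000$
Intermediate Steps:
$M = -71$ ($M = 6 - 77 = -71$)
$x = 2090$ ($x = 38 \cdot 11 \cdot 5 = 38 \cdot 55 = 2090$)
$\left(-39830 + \left(156136 + 137204\right) \left(96465 - 18554\right)\right) + x = \left(-39830 + \left(156136 + 137204\right) \left(96465 - 18554\right)\right) + 2090 = \left(-39830 + 293340 \cdot 77911\right) + 2090 = \left(-39830 + 22854412740\right) + 2090 = 22854372910 + 2090 = 22854375000$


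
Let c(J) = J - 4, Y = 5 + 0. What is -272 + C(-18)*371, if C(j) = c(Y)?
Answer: 99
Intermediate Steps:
Y = 5
c(J) = -4 + J
C(j) = 1 (C(j) = -4 + 5 = 1)
-272 + C(-18)*371 = -272 + 1*371 = -272 + 371 = 99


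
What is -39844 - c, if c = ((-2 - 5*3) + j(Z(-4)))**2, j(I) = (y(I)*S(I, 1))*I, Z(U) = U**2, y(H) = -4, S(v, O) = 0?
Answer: -40133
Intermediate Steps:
j(I) = 0 (j(I) = (-4*0)*I = 0*I = 0)
c = 289 (c = ((-2 - 5*3) + 0)**2 = ((-2 - 15) + 0)**2 = (-17 + 0)**2 = (-17)**2 = 289)
-39844 - c = -39844 - 1*289 = -39844 - 289 = -40133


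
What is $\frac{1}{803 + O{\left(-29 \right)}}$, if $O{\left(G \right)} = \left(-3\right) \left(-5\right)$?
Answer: $\frac{1}{818} \approx 0.0012225$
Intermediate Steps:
$O{\left(G \right)} = 15$
$\frac{1}{803 + O{\left(-29 \right)}} = \frac{1}{803 + 15} = \frac{1}{818}$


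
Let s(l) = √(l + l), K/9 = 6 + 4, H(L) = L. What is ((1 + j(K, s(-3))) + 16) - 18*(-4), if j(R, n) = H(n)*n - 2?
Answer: 81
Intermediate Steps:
K = 90 (K = 9*(6 + 4) = 9*10 = 90)
s(l) = √2*√l (s(l) = √(2*l) = √2*√l)
j(R, n) = -2 + n² (j(R, n) = n*n - 2 = n² - 2 = -2 + n²)
((1 + j(K, s(-3))) + 16) - 18*(-4) = ((1 + (-2 + (√2*√(-3))²)) + 16) - 18*(-4) = ((1 + (-2 + (√2*(I*√3))²)) + 16) + 72 = ((1 + (-2 + (I*√6)²)) + 16) + 72 = ((1 + (-2 - 6)) + 16) + 72 = ((1 - 8) + 16) + 72 = (-7 + 16) + 72 = 9 + 72 = 81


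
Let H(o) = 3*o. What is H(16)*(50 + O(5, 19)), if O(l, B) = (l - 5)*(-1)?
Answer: 2400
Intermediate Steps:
O(l, B) = 5 - l (O(l, B) = (-5 + l)*(-1) = 5 - l)
H(16)*(50 + O(5, 19)) = (3*16)*(50 + (5 - 1*5)) = 48*(50 + (5 - 5)) = 48*(50 + 0) = 48*50 = 2400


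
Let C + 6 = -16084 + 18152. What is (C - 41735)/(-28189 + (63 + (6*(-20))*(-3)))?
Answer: 39673/27766 ≈ 1.4288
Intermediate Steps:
C = 2062 (C = -6 + (-16084 + 18152) = -6 + 2068 = 2062)
(C - 41735)/(-28189 + (63 + (6*(-20))*(-3))) = (2062 - 41735)/(-28189 + (63 + (6*(-20))*(-3))) = -39673/(-28189 + (63 - 120*(-3))) = -39673/(-28189 + (63 + 360)) = -39673/(-28189 + 423) = -39673/(-27766) = -39673*(-1/27766) = 39673/27766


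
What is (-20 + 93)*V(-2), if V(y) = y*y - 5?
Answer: -73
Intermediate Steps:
V(y) = -5 + y**2 (V(y) = y**2 - 5 = -5 + y**2)
(-20 + 93)*V(-2) = (-20 + 93)*(-5 + (-2)**2) = 73*(-5 + 4) = 73*(-1) = -73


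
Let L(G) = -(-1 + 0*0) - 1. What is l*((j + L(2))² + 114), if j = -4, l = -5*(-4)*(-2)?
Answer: -5200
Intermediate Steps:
l = -40 (l = 20*(-2) = -40)
L(G) = 0 (L(G) = -(-1 + 0) - 1 = -1*(-1) - 1 = 1 - 1 = 0)
l*((j + L(2))² + 114) = -40*((-4 + 0)² + 114) = -40*((-4)² + 114) = -40*(16 + 114) = -40*130 = -5200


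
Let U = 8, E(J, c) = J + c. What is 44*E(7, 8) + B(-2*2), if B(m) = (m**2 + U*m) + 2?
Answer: 646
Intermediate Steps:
B(m) = 2 + m**2 + 8*m (B(m) = (m**2 + 8*m) + 2 = 2 + m**2 + 8*m)
44*E(7, 8) + B(-2*2) = 44*(7 + 8) + (2 + (-2*2)**2 + 8*(-2*2)) = 44*15 + (2 + (-4)**2 + 8*(-4)) = 660 + (2 + 16 - 32) = 660 - 14 = 646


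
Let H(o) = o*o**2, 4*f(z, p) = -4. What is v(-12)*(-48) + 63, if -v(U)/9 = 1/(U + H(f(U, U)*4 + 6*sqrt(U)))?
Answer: 9*(8064*sqrt(3) + 8951*I)/(1152*sqrt(3) + 1277*I) ≈ 63.025 + 0.038399*I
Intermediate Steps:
f(z, p) = -1 (f(z, p) = (1/4)*(-4) = -1)
H(o) = o**3
v(U) = -9/(U + (-4 + 6*sqrt(U))**3) (v(U) = -9/(U + (-1*4 + 6*sqrt(U))**3) = -9/(U + (-4 + 6*sqrt(U))**3))
v(-12)*(-48) + 63 = -9/(-12 + 8*(-2 + 3*sqrt(-12))**3)*(-48) + 63 = -9/(-12 + 8*(-2 + 3*(2*I*sqrt(3)))**3)*(-48) + 63 = -9/(-12 + 8*(-2 + 6*I*sqrt(3))**3)*(-48) + 63 = 432/(-12 + 8*(-2 + 6*I*sqrt(3))**3) + 63 = 63 + 432/(-12 + 8*(-2 + 6*I*sqrt(3))**3)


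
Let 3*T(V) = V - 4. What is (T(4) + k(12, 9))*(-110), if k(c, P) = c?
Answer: -1320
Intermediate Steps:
T(V) = -4/3 + V/3 (T(V) = (V - 4)/3 = (-4 + V)/3 = -4/3 + V/3)
(T(4) + k(12, 9))*(-110) = ((-4/3 + (⅓)*4) + 12)*(-110) = ((-4/3 + 4/3) + 12)*(-110) = (0 + 12)*(-110) = 12*(-110) = -1320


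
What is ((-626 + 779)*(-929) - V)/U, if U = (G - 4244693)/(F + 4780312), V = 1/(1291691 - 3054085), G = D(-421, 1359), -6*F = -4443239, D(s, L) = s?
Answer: 8297886547393078447/44889380657496 ≈ 1.8485e+5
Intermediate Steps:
F = 4443239/6 (F = -⅙*(-4443239) = 4443239/6 ≈ 7.4054e+5)
G = -421
V = -1/1762394 (V = 1/(-1762394) = -1/1762394 ≈ -5.6741e-7)
U = -25470684/33125111 (U = (-421 - 4244693)/(4443239/6 + 4780312) = -4245114/33125111/6 = -4245114*6/33125111 = -25470684/33125111 ≈ -0.76892)
((-626 + 779)*(-929) - V)/U = ((-626 + 779)*(-929) - 1*(-1/1762394))/(-25470684/33125111) = (153*(-929) + 1/1762394)*(-33125111/25470684) = (-142137 + 1/1762394)*(-33125111/25470684) = -250501395977/1762394*(-33125111/25470684) = 8297886547393078447/44889380657496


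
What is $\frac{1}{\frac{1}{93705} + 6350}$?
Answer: $\frac{93705}{595026751} \approx 0.00015748$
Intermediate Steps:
$\frac{1}{\frac{1}{93705} + 6350} = \frac{1}{\frac{595026751}{93705}} = \frac{93705}{595026751}$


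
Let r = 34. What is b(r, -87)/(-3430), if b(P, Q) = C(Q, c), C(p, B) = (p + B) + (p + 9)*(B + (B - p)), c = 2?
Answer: 7183/3430 ≈ 2.0942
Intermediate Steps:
C(p, B) = B + p + (9 + p)*(-p + 2*B) (C(p, B) = (B + p) + (9 + p)*(-p + 2*B) = B + p + (9 + p)*(-p + 2*B))
b(P, Q) = 38 - Q² - 4*Q (b(P, Q) = -Q² - 8*Q + 19*2 + 2*2*Q = -Q² - 8*Q + 38 + 4*Q = 38 - Q² - 4*Q)
b(r, -87)/(-3430) = (38 - 1*(-87)² - 4*(-87))/(-3430) = (38 - 1*7569 + 348)*(-1/3430) = (38 - 7569 + 348)*(-1/3430) = -7183*(-1/3430) = 7183/3430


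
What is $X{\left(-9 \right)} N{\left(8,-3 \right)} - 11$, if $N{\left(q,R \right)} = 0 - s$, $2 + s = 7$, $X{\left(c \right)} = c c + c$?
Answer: $-371$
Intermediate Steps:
$X{\left(c \right)} = c + c^{2}$ ($X{\left(c \right)} = c^{2} + c = c + c^{2}$)
$s = 5$ ($s = -2 + 7 = 5$)
$N{\left(q,R \right)} = -5$ ($N{\left(q,R \right)} = 0 - 5 = -5$)
$X{\left(-9 \right)} N{\left(8,-3 \right)} - 11 = - 9 \left(1 - 9\right) \left(-5\right) - 11 = \left(-9\right) \left(-8\right) \left(-5\right) - 11 = 72 \left(-5\right) - 11 = -360 - 11 = -371$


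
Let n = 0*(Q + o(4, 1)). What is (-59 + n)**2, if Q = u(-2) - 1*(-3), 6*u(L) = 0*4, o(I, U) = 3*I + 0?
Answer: 3481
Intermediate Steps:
o(I, U) = 3*I
u(L) = 0 (u(L) = (0*4)/6 = (1/6)*0 = 0)
Q = 3 (Q = 0 - 1*(-3) = 0 + 3 = 3)
n = 0 (n = 0*(3 + 3*4) = 0*(3 + 12) = 0*15 = 0)
(-59 + n)**2 = (-59 + 0)**2 = (-59)**2 = 3481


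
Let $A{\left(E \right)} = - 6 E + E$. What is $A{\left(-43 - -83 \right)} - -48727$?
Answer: $48527$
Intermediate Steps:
$A{\left(E \right)} = - 5 E$
$A{\left(-43 - -83 \right)} - -48727 = - 5 \left(-43 - -83\right) - -48727 = - 5 \left(-43 + 83\right) + 48727 = \left(-5\right) 40 + 48727 = -200 + 48727 = 48527$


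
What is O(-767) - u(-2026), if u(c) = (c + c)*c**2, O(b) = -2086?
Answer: 16632145066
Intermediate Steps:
u(c) = 2*c**3 (u(c) = (2*c)*c**2 = 2*c**3)
O(-767) - u(-2026) = -2086 - 2*(-2026)**3 = -2086 - 2*(-8316073576) = -2086 - 1*(-16632147152) = -2086 + 16632147152 = 16632145066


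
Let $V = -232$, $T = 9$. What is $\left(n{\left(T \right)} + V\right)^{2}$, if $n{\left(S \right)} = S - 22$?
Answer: $60025$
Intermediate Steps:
$n{\left(S \right)} = -22 + S$
$\left(n{\left(T \right)} + V\right)^{2} = \left(\left(-22 + 9\right) - 232\right)^{2} = \left(-13 - 232\right)^{2} = \left(-245\right)^{2} = 60025$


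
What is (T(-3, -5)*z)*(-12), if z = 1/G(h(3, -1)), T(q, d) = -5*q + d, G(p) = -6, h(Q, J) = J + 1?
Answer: 20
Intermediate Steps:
h(Q, J) = 1 + J
T(q, d) = d - 5*q
z = -1/6 (z = 1/(-6) = -1/6 ≈ -0.16667)
(T(-3, -5)*z)*(-12) = ((-5 - 5*(-3))*(-1/6))*(-12) = ((-5 + 15)*(-1/6))*(-12) = (10*(-1/6))*(-12) = -5/3*(-12) = 20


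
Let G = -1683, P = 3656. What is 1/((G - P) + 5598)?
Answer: 1/259 ≈ 0.0038610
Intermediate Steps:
1/((G - P) + 5598) = 1/((-1683 - 1*3656) + 5598) = 1/((-1683 - 3656) + 5598) = 1/(-5339 + 5598) = 1/259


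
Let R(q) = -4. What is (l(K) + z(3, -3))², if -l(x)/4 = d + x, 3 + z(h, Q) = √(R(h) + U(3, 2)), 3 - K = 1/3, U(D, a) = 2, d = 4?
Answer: 7903/9 - 178*I*√2/3 ≈ 878.11 - 83.91*I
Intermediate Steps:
K = 8/3 (K = 3 - 1/3 = 3 - 1*⅓ = 3 - ⅓ = 8/3 ≈ 2.6667)
z(h, Q) = -3 + I*√2 (z(h, Q) = -3 + √(-4 + 2) = -3 + √(-2) = -3 + I*√2)
l(x) = -16 - 4*x (l(x) = -4*(4 + x) = -16 - 4*x)
(l(K) + z(3, -3))² = ((-16 - 4*8/3) + (-3 + I*√2))² = ((-16 - 32/3) + (-3 + I*√2))² = (-80/3 + (-3 + I*√2))² = (-89/3 + I*√2)²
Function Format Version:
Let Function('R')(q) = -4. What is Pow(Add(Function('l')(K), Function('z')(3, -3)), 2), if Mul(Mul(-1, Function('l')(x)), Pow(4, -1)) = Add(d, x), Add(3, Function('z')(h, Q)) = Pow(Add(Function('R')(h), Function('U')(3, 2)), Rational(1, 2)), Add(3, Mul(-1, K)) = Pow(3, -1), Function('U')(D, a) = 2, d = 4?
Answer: Add(Rational(7903, 9), Mul(Rational(-178, 3), I, Pow(2, Rational(1, 2)))) ≈ Add(878.11, Mul(-83.910, I))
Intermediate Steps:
K = Rational(8, 3) (K = Add(3, Mul(-1, Pow(3, -1))) = Add(3, Mul(-1, Rational(1, 3))) = Add(3, Rational(-1, 3)) = Rational(8, 3) ≈ 2.6667)
Function('z')(h, Q) = Add(-3, Mul(I, Pow(2, Rational(1, 2)))) (Function('z')(h, Q) = Add(-3, Pow(Add(-4, 2), Rational(1, 2))) = Add(-3, Pow(-2, Rational(1, 2))) = Add(-3, Mul(I, Pow(2, Rational(1, 2)))))
Function('l')(x) = Add(-16, Mul(-4, x)) (Function('l')(x) = Mul(-4, Add(4, x)) = Add(-16, Mul(-4, x)))
Pow(Add(Function('l')(K), Function('z')(3, -3)), 2) = Pow(Add(Add(-16, Mul(-4, Rational(8, 3))), Add(-3, Mul(I, Pow(2, Rational(1, 2))))), 2) = Pow(Add(Add(-16, Rational(-32, 3)), Add(-3, Mul(I, Pow(2, Rational(1, 2))))), 2) = Pow(Add(Rational(-80, 3), Add(-3, Mul(I, Pow(2, Rational(1, 2))))), 2) = Pow(Add(Rational(-89, 3), Mul(I, Pow(2, Rational(1, 2)))), 2)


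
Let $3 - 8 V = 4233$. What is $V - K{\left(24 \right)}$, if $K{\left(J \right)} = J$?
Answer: $- \frac{2211}{4} \approx -552.75$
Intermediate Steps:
$V = - \frac{2115}{4}$ ($V = \frac{3}{8} - \frac{4233}{8} = - \frac{2115}{4} \approx -528.75$)
$V - K{\left(24 \right)} = - \frac{2115}{4} - 24 = - \frac{2211}{4}$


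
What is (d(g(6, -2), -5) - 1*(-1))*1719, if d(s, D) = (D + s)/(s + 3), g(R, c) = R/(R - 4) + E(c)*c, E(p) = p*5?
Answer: 37818/13 ≈ 2909.1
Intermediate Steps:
E(p) = 5*p
g(R, c) = 5*c**2 + R/(-4 + R) (g(R, c) = R/(R - 4) + (5*c)*c = R/(-4 + R) + 5*c**2 = 5*c**2 + R/(-4 + R))
d(s, D) = (D + s)/(3 + s)
(d(g(6, -2), -5) - 1*(-1))*1719 = ((-5 + (6 - 20*(-2)**2 + 5*6*(-2)**2)/(-4 + 6))/(3 + (6 - 20*(-2)**2 + 5*6*(-2)**2)/(-4 + 6)) - 1*(-1))*1719 = ((-5 + (6 - 20*4 + 5*6*4)/2)/(3 + (6 - 20*4 + 5*6*4)/2) + 1)*1719 = ((-5 + (6 - 80 + 120)/2)/(3 + (6 - 80 + 120)/2) + 1)*1719 = ((-5 + (1/2)*46)/(3 + (1/2)*46) + 1)*1719 = ((-5 + 23)/(3 + 23) + 1)*1719 = (18/26 + 1)*1719 = ((1/26)*18 + 1)*1719 = (9/13 + 1)*1719 = (22/13)*1719 = 37818/13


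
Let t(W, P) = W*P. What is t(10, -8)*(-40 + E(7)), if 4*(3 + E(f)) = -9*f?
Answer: 4700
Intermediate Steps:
t(W, P) = P*W
E(f) = -3 - 9*f/4 (E(f) = -3 + (-9*f)/4 = -3 - 9*f/4)
t(10, -8)*(-40 + E(7)) = (-8*10)*(-40 + (-3 - 9/4*7)) = -80*(-40 + (-3 - 63/4)) = -80*(-40 - 75/4) = -80*(-235/4) = 4700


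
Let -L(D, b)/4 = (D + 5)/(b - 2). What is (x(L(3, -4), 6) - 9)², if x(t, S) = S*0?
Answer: 81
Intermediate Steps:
L(D, b) = -4*(5 + D)/(-2 + b) (L(D, b) = -4*(D + 5)/(b - 2) = -4*(5 + D)/(-2 + b))
x(t, S) = 0
(x(L(3, -4), 6) - 9)² = (0 - 9)² = (-9)² = 81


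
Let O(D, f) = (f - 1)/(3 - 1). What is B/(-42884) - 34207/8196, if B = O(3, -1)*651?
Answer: -91349837/21967329 ≈ -4.1584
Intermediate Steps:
O(D, f) = -½ + f/2 (O(D, f) = (-1 + f)/2 = (-1 + f)*(½) = -½ + f/2)
B = -651 (B = (-½ + (½)*(-1))*651 = (-½ - ½)*651 = -1*651 = -651)
B/(-42884) - 34207/8196 = -651/(-42884) - 34207/8196 = -651*(-1/42884) - 34207*1/8196 = 651/42884 - 34207/8196 = -91349837/21967329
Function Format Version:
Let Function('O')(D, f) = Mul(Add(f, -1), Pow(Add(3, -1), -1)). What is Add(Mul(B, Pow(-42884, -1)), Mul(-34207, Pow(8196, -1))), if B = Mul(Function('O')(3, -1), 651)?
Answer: Rational(-91349837, 21967329) ≈ -4.1584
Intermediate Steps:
Function('O')(D, f) = Add(Rational(-1, 2), Mul(Rational(1, 2), f)) (Function('O')(D, f) = Mul(Add(-1, f), Pow(2, -1)) = Mul(Add(-1, f), Rational(1, 2)) = Add(Rational(-1, 2), Mul(Rational(1, 2), f)))
B = -651 (B = Mul(Add(Rational(-1, 2), Mul(Rational(1, 2), -1)), 651) = Mul(Add(Rational(-1, 2), Rational(-1, 2)), 651) = Mul(-1, 651) = -651)
Add(Mul(B, Pow(-42884, -1)), Mul(-34207, Pow(8196, -1))) = Add(Mul(-651, Pow(-42884, -1)), Mul(-34207, Pow(8196, -1))) = Add(Mul(-651, Rational(-1, 42884)), Mul(-34207, Rational(1, 8196))) = Add(Rational(651, 42884), Rational(-34207, 8196)) = Rational(-91349837, 21967329)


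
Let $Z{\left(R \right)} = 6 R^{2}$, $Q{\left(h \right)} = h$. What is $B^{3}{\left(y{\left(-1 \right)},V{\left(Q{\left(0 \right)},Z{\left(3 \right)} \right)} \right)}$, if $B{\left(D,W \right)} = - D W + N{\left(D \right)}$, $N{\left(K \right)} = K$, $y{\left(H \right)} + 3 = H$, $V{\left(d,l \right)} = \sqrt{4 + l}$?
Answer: $-11200 + 3904 \sqrt{58} \approx 18532.0$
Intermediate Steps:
$y{\left(H \right)} = -3 + H$
$B{\left(D,W \right)} = D - D W$ ($B{\left(D,W \right)} = - D W + D = D - D W$)
$B^{3}{\left(y{\left(-1 \right)},V{\left(Q{\left(0 \right)},Z{\left(3 \right)} \right)} \right)} = \left(\left(-3 - 1\right) \left(1 - \sqrt{4 + 6 \cdot 3^{2}}\right)\right)^{3} = \left(- 4 \left(1 - \sqrt{4 + 6 \cdot 9}\right)\right)^{3} = \left(- 4 \left(1 - \sqrt{4 + 54}\right)\right)^{3} = \left(- 4 \left(1 - \sqrt{58}\right)\right)^{3} = \left(-4 + 4 \sqrt{58}\right)^{3}$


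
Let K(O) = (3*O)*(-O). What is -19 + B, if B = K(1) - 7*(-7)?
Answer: 27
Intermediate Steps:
K(O) = -3*O²
B = 46 (B = -3*1² - 7*(-7) = -3*1 + 49 = -3 + 49 = 46)
-19 + B = -19 + 46 = 27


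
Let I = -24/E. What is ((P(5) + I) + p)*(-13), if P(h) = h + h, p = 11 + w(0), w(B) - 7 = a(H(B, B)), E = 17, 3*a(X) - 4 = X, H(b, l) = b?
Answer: -18512/51 ≈ -362.98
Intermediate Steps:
a(X) = 4/3 + X/3
w(B) = 25/3 + B/3 (w(B) = 7 + (4/3 + B/3) = 25/3 + B/3)
I = -24/17 ≈ -1.4118
p = 58/3 (p = 11 + (25/3 + (⅓)*0) = 11 + (25/3 + 0) = 11 + 25/3 = 58/3 ≈ 19.333)
P(h) = 2*h
((P(5) + I) + p)*(-13) = ((2*5 - 24/17) + 58/3)*(-13) = ((10 - 24/17) + 58/3)*(-13) = (146/17 + 58/3)*(-13) = (1424/51)*(-13) = -18512/51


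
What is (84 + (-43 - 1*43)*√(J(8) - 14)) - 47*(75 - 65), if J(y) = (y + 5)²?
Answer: -386 - 86*√155 ≈ -1456.7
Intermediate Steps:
J(y) = (5 + y)²
(84 + (-43 - 1*43)*√(J(8) - 14)) - 47*(75 - 65) = (84 + (-43 - 1*43)*√((5 + 8)² - 14)) - 47*(75 - 65) = (84 + (-43 - 43)*√(13² - 14)) - 47*10 = (84 - 86*√(169 - 14)) - 470 = (84 - 86*√155) - 470 = -386 - 86*√155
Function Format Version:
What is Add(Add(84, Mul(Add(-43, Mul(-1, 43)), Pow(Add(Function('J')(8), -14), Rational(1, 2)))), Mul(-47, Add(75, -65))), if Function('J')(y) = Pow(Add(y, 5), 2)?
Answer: Add(-386, Mul(-86, Pow(155, Rational(1, 2)))) ≈ -1456.7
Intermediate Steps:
Function('J')(y) = Pow(Add(5, y), 2)
Add(Add(84, Mul(Add(-43, Mul(-1, 43)), Pow(Add(Function('J')(8), -14), Rational(1, 2)))), Mul(-47, Add(75, -65))) = Add(Add(84, Mul(Add(-43, Mul(-1, 43)), Pow(Add(Pow(Add(5, 8), 2), -14), Rational(1, 2)))), Mul(-47, Add(75, -65))) = Add(Add(84, Mul(Add(-43, -43), Pow(Add(Pow(13, 2), -14), Rational(1, 2)))), Mul(-47, 10)) = Add(Add(84, Mul(-86, Pow(Add(169, -14), Rational(1, 2)))), -470) = Add(Add(84, Mul(-86, Pow(155, Rational(1, 2)))), -470) = Add(-386, Mul(-86, Pow(155, Rational(1, 2))))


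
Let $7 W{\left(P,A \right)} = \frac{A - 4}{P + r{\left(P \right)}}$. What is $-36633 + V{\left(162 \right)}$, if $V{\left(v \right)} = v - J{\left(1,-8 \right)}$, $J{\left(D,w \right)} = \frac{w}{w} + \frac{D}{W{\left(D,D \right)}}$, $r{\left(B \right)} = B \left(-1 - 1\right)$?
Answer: $- \frac{109423}{3} \approx -36474.0$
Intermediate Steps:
$r{\left(B \right)} = - 2 B$ ($r{\left(B \right)} = B \left(-2\right) = - 2 B$)
$W{\left(P,A \right)} = - \frac{-4 + A}{7 P}$ ($W{\left(P,A \right)} = \frac{\left(A - 4\right) \frac{1}{P - 2 P}}{7} = \frac{\left(-4 + A\right) \frac{1}{\left(-1\right) P}}{7} = \frac{\left(-4 + A\right) \left(- \frac{1}{P}\right)}{7} = \frac{\left(-1\right) \frac{1}{P} \left(-4 + A\right)}{7} = - \frac{-4 + A}{7 P}$)
$J{\left(D,w \right)} = 1 + \frac{7 D^{2}}{4 - D}$ ($J{\left(D,w \right)} = \frac{w}{w} + \frac{D}{\frac{1}{7} \frac{1}{D} \left(4 - D\right)} = 1 + D \frac{7 D}{4 - D} = 1 + \frac{7 D^{2}}{4 - D}$)
$V{\left(v \right)} = - \frac{10}{3} + v$ ($V{\left(v \right)} = v - \frac{4 - 1 + 7 \cdot 1^{2}}{4 - 1} = v - \frac{4 - 1 + 7 \cdot 1}{4 - 1} = v - \frac{4 - 1 + 7}{3} = v - \frac{1}{3} \cdot 10 = v - \frac{10}{3} = - \frac{10}{3} + v$)
$-36633 + V{\left(162 \right)} = -36633 + \left(- \frac{10}{3} + 162\right) = -36633 + \frac{476}{3} = - \frac{109423}{3}$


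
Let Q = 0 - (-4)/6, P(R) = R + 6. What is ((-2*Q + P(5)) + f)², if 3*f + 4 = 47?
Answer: 576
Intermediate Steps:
f = 43/3 (f = -4/3 + (⅓)*47 = -4/3 + 47/3 = 43/3 ≈ 14.333)
P(R) = 6 + R
Q = ⅔ (Q = 0 - (-4)/6 = 0 - 1*(-⅔) = 0 + ⅔ = ⅔ ≈ 0.66667)
((-2*Q + P(5)) + f)² = ((-2*⅔ + (6 + 5)) + 43/3)² = ((-4/3 + 11) + 43/3)² = (29/3 + 43/3)² = 24² = 576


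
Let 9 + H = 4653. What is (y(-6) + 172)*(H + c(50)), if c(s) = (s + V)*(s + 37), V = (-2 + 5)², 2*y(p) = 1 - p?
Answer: 3431727/2 ≈ 1.7159e+6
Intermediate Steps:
y(p) = ½ - p/2 (y(p) = (1 - p)/2 = ½ - p/2)
V = 9 (V = 3² = 9)
c(s) = (9 + s)*(37 + s) (c(s) = (s + 9)*(s + 37) = (9 + s)*(37 + s))
H = 4644 (H = -9 + 4653 = 4644)
(y(-6) + 172)*(H + c(50)) = ((½ - ½*(-6)) + 172)*(4644 + (333 + 50² + 46*50)) = ((½ + 3) + 172)*(4644 + (333 + 2500 + 2300)) = (7/2 + 172)*(4644 + 5133) = (351/2)*9777 = 3431727/2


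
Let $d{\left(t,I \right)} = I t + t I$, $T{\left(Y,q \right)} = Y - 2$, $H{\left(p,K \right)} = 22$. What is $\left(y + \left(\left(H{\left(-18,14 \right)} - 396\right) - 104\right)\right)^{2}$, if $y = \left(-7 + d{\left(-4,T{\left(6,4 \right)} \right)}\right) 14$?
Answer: $1048576$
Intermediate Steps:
$T{\left(Y,q \right)} = -2 + Y$
$d{\left(t,I \right)} = 2 I t$ ($d{\left(t,I \right)} = I t + I t = 2 I t$)
$y = -546$ ($y = \left(-7 + 2 \left(-2 + 6\right) \left(-4\right)\right) 14 = \left(-7 + 2 \cdot 4 \left(-4\right)\right) 14 = \left(-7 - 32\right) 14 = \left(-39\right) 14 = -546$)
$\left(y + \left(\left(H{\left(-18,14 \right)} - 396\right) - 104\right)\right)^{2} = \left(-546 + \left(\left(22 - 396\right) - 104\right)\right)^{2} = \left(-546 - 478\right)^{2} = \left(-1024\right)^{2} = 1048576$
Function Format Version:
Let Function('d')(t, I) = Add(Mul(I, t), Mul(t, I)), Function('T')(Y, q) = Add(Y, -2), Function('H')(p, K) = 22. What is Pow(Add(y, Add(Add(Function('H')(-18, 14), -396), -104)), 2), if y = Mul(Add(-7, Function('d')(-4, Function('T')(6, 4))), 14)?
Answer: 1048576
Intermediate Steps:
Function('T')(Y, q) = Add(-2, Y)
Function('d')(t, I) = Mul(2, I, t) (Function('d')(t, I) = Add(Mul(I, t), Mul(I, t)) = Mul(2, I, t))
y = -546 (y = Mul(Add(-7, Mul(2, Add(-2, 6), -4)), 14) = Mul(Add(-7, Mul(2, 4, -4)), 14) = Mul(Add(-7, -32), 14) = Mul(-39, 14) = -546)
Pow(Add(y, Add(Add(Function('H')(-18, 14), -396), -104)), 2) = Pow(Add(-546, Add(Add(22, -396), -104)), 2) = Pow(Add(-546, Add(-374, -104)), 2) = Pow(Add(-546, -478), 2) = Pow(-1024, 2) = 1048576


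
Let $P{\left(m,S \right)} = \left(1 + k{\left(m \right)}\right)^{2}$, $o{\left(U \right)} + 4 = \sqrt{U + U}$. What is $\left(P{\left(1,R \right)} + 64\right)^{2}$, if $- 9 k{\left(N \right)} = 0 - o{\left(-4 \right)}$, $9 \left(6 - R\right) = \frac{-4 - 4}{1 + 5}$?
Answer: $\frac{27049601}{6561} + \frac{208040 i \sqrt{2}}{6561} \approx 4122.8 + 44.843 i$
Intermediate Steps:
$o{\left(U \right)} = -4 + \sqrt{2} \sqrt{U}$ ($o{\left(U \right)} = -4 + \sqrt{U + U} = -4 + \sqrt{2 U} = -4 + \sqrt{2} \sqrt{U}$)
$R = \frac{166}{27}$ ($R = 6 - \frac{\left(-4 - 4\right) \frac{1}{1 + 5}}{9} = 6 - \frac{\left(-8\right) \frac{1}{6}}{9} = 6 - - \frac{4}{27} = 6 + \frac{4}{27} = \frac{166}{27} \approx 6.1481$)
$k{\left(N \right)} = - \frac{4}{9} + \frac{2 i \sqrt{2}}{9}$ ($k{\left(N \right)} = - \frac{0 - \left(-4 + \sqrt{2} \sqrt{-4}\right)}{9} = - \frac{0 - \left(-4 + \sqrt{2} \cdot 2 i\right)}{9} = - \frac{0 - \left(-4 + 2 i \sqrt{2}\right)}{9} = - \frac{0 + \left(4 - 2 i \sqrt{2}\right)}{9} = - \frac{4 - 2 i \sqrt{2}}{9} = - \frac{4}{9} + \frac{2 i \sqrt{2}}{9}$)
$P{\left(m,S \right)} = \left(\frac{5}{9} + \frac{2 i \sqrt{2}}{9}\right)^{2}$ ($P{\left(m,S \right)} = \left(1 - \left(\frac{4}{9} - \frac{2 i \sqrt{2}}{9}\right)\right)^{2} = \left(\frac{5}{9} + \frac{2 i \sqrt{2}}{9}\right)^{2}$)
$\left(P{\left(1,R \right)} + 64\right)^{2} = \left(\left(\frac{17}{81} + \frac{20 i \sqrt{2}}{81}\right) + 64\right)^{2} = \left(\frac{5201}{81} + \frac{20 i \sqrt{2}}{81}\right)^{2}$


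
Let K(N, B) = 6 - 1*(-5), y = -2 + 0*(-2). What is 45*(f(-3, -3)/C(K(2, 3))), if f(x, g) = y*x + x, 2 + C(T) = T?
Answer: 15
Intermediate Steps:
y = -2 (y = -2 + 0 = -2)
K(N, B) = 11 (K(N, B) = 6 + 5 = 11)
C(T) = -2 + T
f(x, g) = -x (f(x, g) = -2*x + x = -x)
45*(f(-3, -3)/C(K(2, 3))) = 45*((-1*(-3))/(-2 + 11)) = 45*(3/9) = 45*(3*(⅑)) = 45*(⅓) = 15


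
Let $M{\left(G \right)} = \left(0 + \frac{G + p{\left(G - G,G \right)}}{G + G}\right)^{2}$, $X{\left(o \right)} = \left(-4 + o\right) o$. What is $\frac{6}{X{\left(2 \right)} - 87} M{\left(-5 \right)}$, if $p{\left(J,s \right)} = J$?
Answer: $- \frac{3}{182} \approx -0.016484$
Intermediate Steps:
$X{\left(o \right)} = o \left(-4 + o\right)$
$M{\left(G \right)} = \frac{1}{4}$ ($M{\left(G \right)} = \left(0 + \frac{G + \left(G - G\right)}{G + G}\right)^{2} = \left(0 + \frac{G + 0}{2 G}\right)^{2} = \left(0 + G \frac{1}{2 G}\right)^{2} = \left(0 + \frac{1}{2}\right)^{2} = \left(\frac{1}{2}\right)^{2} = \frac{1}{4}$)
$\frac{6}{X{\left(2 \right)} - 87} M{\left(-5 \right)} = \frac{6}{2 \left(-4 + 2\right) - 87} \cdot \frac{1}{4} = \frac{6}{2 \left(-2\right) - 87} \cdot \frac{1}{4} = \frac{6}{-4 - 87} \cdot \frac{1}{4} = \frac{6}{-91} \cdot \frac{1}{4} = 6 \left(- \frac{1}{91}\right) \frac{1}{4} = \left(- \frac{6}{91}\right) \frac{1}{4} = - \frac{3}{182}$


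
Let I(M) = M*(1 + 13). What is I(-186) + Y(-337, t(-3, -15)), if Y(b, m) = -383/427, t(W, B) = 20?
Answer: -1112291/427 ≈ -2604.9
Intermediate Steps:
I(M) = 14*M (I(M) = M*14 = 14*M)
Y(b, m) = -383/427 (Y(b, m) = -383*1/427 = -383/427)
I(-186) + Y(-337, t(-3, -15)) = 14*(-186) - 383/427 = -2604 - 383/427 = -1112291/427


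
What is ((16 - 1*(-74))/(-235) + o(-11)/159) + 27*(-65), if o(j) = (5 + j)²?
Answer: -4372095/2491 ≈ -1755.2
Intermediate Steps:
((16 - 1*(-74))/(-235) + o(-11)/159) + 27*(-65) = ((16 - 1*(-74))/(-235) + (5 - 11)²/159) + 27*(-65) = ((16 + 74)*(-1/235) + (-6)²*(1/159)) - 1755 = (90*(-1/235) + 36*(1/159)) - 1755 = (-18/47 + 12/53) - 1755 = -390/2491 - 1755 = -4372095/2491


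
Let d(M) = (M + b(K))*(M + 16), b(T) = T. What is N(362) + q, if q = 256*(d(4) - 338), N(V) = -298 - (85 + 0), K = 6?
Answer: -35711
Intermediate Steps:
d(M) = (6 + M)*(16 + M) (d(M) = (M + 6)*(M + 16) = (6 + M)*(16 + M))
N(V) = -383 (N(V) = -298 - 1*85 = -298 - 85 = -383)
q = -35328 (q = 256*((96 + 4² + 22*4) - 338) = 256*((96 + 16 + 88) - 338) = 256*(200 - 338) = 256*(-138) = -35328)
N(362) + q = -383 - 35328 = -35711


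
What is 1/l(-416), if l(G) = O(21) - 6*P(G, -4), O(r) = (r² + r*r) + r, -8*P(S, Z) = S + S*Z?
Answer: 1/1839 ≈ 0.00054377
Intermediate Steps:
P(S, Z) = -S/8 - S*Z/8 (P(S, Z) = -(S + S*Z)/8 = -S/8 - S*Z/8)
O(r) = r + 2*r² (O(r) = (r² + r²) + r = 2*r² + r = r + 2*r²)
l(G) = 903 - 9*G/4 (l(G) = 21*(1 + 2*21) - 6*(-G*(1 - 4)/8) = 21*(1 + 42) - 6*(-⅛*G*(-3)) = 21*43 - 6*3*G/8 = 903 - 9*G/4)
1/l(-416) = 1/(903 - 9/4*(-416)) = 1/(903 + 936) = 1/1839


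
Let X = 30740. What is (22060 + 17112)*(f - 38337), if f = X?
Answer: -297589684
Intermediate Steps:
f = 30740
(22060 + 17112)*(f - 38337) = (22060 + 17112)*(30740 - 38337) = 39172*(-7597) = -297589684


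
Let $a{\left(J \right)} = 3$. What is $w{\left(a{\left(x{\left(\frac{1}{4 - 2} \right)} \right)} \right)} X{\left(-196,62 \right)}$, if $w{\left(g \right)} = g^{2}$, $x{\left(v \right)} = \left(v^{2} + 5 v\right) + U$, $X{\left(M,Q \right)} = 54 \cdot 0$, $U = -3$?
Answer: $0$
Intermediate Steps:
$X{\left(M,Q \right)} = 0$
$x{\left(v \right)} = -3 + v^{2} + 5 v$ ($x{\left(v \right)} = \left(v^{2} + 5 v\right) - 3 = -3 + v^{2} + 5 v$)
$w{\left(a{\left(x{\left(\frac{1}{4 - 2} \right)} \right)} \right)} X{\left(-196,62 \right)} = 3^{2} \cdot 0 = 9 \cdot 0 = 0$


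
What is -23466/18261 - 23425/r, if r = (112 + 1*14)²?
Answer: -88923349/32212404 ≈ -2.7605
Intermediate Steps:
r = 15876 (r = (112 + 14)² = 126² = 15876)
-23466/18261 - 23425/r = -23466/18261 - 23425/15876 = -23466*1/18261 - 23425*1/15876 = -7822/6087 - 23425/15876 = -88923349/32212404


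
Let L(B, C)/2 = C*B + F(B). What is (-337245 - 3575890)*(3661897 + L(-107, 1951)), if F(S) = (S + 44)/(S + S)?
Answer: -1358441074292940/107 ≈ -1.2696e+13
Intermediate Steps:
F(S) = (44 + S)/(2*S) (F(S) = (44 + S)/((2*S)) = (44 + S)*(1/(2*S)) = (44 + S)/(2*S))
L(B, C) = (44 + B)/B + 2*B*C (L(B, C) = 2*(C*B + (44 + B)/(2*B)) = 2*(B*C + (44 + B)/(2*B)) = (44 + B)/B + 2*B*C)
(-337245 - 3575890)*(3661897 + L(-107, 1951)) = (-337245 - 3575890)*(3661897 + (1 + 44/(-107) + 2*(-107)*1951)) = -3913135*(3661897 + (1 + 44*(-1/107) - 417514)) = -3913135*(3661897 + (1 - 44/107 - 417514)) = -3913135*(3661897 - 44673935/107) = -3913135*347149044/107 = -1358441074292940/107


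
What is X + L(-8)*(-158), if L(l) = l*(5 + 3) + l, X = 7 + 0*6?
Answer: 11383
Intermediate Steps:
X = 7 (X = 7 + 0 = 7)
L(l) = 9*l (L(l) = l*8 + l = 8*l + l = 9*l)
X + L(-8)*(-158) = 7 + (9*(-8))*(-158) = 7 - 72*(-158) = 7 + 11376 = 11383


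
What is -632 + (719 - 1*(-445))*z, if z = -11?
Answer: -13436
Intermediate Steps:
-632 + (719 - 1*(-445))*z = -632 + (719 - 1*(-445))*(-11) = -632 + (719 + 445)*(-11) = -632 + 1164*(-11) = -632 - 12804 = -13436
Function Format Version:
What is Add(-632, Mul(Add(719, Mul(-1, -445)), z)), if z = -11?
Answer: -13436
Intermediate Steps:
Add(-632, Mul(Add(719, Mul(-1, -445)), z)) = Add(-632, Mul(Add(719, Mul(-1, -445)), -11)) = Add(-632, Mul(Add(719, 445), -11)) = Add(-632, Mul(1164, -11)) = Add(-632, -12804) = -13436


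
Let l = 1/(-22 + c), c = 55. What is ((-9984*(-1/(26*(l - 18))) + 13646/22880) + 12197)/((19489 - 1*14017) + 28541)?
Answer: 730996023/2041959920 ≈ 0.35799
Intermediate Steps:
l = 1/33 (l = 1/(-22 + 55) = 1/33 ≈ 0.030303)
((-9984*(-1/(26*(l - 18))) + 13646/22880) + 12197)/((19489 - 1*14017) + 28541) = ((-9984*(-1/(26*(1/33 - 18))) + 13646/22880) + 12197)/((19489 - 1*14017) + 28541) = ((-9984/((-593/33*(-26))) + 13646*(1/22880)) + 12197)/((19489 - 14017) + 28541) = ((-9984/15418/33 + 6823/11440) + 12197)/(5472 + 28541) = ((-9984*33/15418 + 6823/11440) + 12197)/34013 = ((-12672/593 + 6823/11440) + 12197)*(1/34013) = (-140921641/6783920 + 12197)*(1/34013) = (82602550599/6783920)*(1/34013) = 730996023/2041959920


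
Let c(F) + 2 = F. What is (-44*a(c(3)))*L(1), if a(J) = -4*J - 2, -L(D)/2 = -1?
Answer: 528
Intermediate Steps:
c(F) = -2 + F
L(D) = 2 (L(D) = -2*(-1) = 2)
a(J) = -2 - 4*J
(-44*a(c(3)))*L(1) = -44*(-2 - 4*(-2 + 3))*2 = -44*(-2 - 4*1)*2 = -44*(-2 - 4)*2 = -44*(-6)*2 = 264*2 = 528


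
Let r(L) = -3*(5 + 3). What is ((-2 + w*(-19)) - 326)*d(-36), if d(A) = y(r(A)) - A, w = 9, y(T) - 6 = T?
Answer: -8982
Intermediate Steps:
r(L) = -24 (r(L) = -3*8 = -24)
y(T) = 6 + T
d(A) = -18 - A (d(A) = (6 - 24) - A = -18 - A)
((-2 + w*(-19)) - 326)*d(-36) = ((-2 + 9*(-19)) - 326)*(-18 - 1*(-36)) = ((-2 - 171) - 326)*(-18 + 36) = (-173 - 326)*18 = -499*18 = -8982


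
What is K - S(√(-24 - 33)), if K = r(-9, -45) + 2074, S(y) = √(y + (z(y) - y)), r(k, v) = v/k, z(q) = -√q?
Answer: 2079 - √(-(-57)^(¼)) ≈ 2078.4 + 1.5314*I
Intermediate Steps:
S(y) = √(-√y) (S(y) = √(y + (-√y - y)) = √(y + (-y - √y)) = √(-√y))
K = 2079 (K = -45/(-9) + 2074 = -45*(-⅑) + 2074 = 5 + 2074 = 2079)
K - S(√(-24 - 33)) = 2079 - √(-√(√(-24 - 33))) = 2079 - √(-√(√(-57))) = 2079 - √(-√(I*√57)) = 2079 - √(-57^(¼)*√I) = 2079 - 57^(⅛)*√(-√I)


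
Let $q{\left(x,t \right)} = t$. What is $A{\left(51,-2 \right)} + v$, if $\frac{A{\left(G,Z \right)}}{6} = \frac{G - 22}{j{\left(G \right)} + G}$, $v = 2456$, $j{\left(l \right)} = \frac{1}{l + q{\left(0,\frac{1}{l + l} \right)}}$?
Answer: $\frac{217620934}{88485} \approx 2459.4$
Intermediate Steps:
$j{\left(l \right)} = \frac{1}{l + \frac{1}{2 l}}$ ($j{\left(l \right)} = \frac{1}{l + \frac{1}{l + l}} = \frac{1}{l + \frac{1}{2 l}}$)
$A{\left(G,Z \right)} = \frac{6 \left(-22 + G\right)}{G + \frac{2 G}{1 + 2 G^{2}}}$ ($A{\left(G,Z \right)} = 6 \frac{G - 22}{\frac{2 G}{1 + 2 G^{2}} + G} = 6 \frac{-22 + G}{G + \frac{2 G}{1 + 2 G^{2}}} = \frac{6 \left(-22 + G\right)}{G + \frac{2 G}{1 + 2 G^{2}}}$)
$A{\left(51,-2 \right)} + v = \frac{6 \left(1 + 2 \cdot 51^{2}\right) \left(-22 + 51\right)}{51 \left(3 + 2 \cdot 51^{2}\right)} + 2456 = 6 \cdot \frac{1}{51} \frac{1}{3 + 2 \cdot 2601} \left(1 + 2 \cdot 2601\right) 29 + 2456 = 6 \cdot \frac{1}{51} \frac{1}{3 + 5202} \left(1 + 5202\right) 29 + 2456 = 6 \cdot \frac{1}{51} \cdot \frac{1}{5205} \cdot 5203 \cdot 29 + 2456 = \frac{301774}{88485} + 2456 = \frac{217620934}{88485}$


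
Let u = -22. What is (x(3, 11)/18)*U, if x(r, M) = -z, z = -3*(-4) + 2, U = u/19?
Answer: 154/171 ≈ 0.90059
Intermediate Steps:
U = -22/19 ≈ -1.1579
z = 14 (z = 12 + 2 = 14)
x(r, M) = -14 (x(r, M) = -1*14 = -14)
(x(3, 11)/18)*U = -14/18*(-22/19) = -14*1/18*(-22/19) = -7/9*(-22/19) = 154/171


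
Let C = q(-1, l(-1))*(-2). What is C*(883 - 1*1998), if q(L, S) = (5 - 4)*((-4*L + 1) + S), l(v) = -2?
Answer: 6690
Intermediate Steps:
q(L, S) = 1 + S - 4*L (q(L, S) = 1*((1 - 4*L) + S) = 1*(1 + S - 4*L) = 1 + S - 4*L)
C = -6 (C = (1 - 2 - 4*(-1))*(-2) = (1 - 2 + 4)*(-2) = 3*(-2) = -6)
C*(883 - 1*1998) = -6*(883 - 1*1998) = -6*(883 - 1998) = -6*(-1115) = 6690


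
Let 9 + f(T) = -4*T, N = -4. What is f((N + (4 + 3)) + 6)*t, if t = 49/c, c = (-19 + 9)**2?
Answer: -441/20 ≈ -22.050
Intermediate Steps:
c = 100 (c = (-10)**2 = 100)
f(T) = -9 - 4*T
t = 49/100 ≈ 0.49000
f((N + (4 + 3)) + 6)*t = (-9 - 4*((-4 + (4 + 3)) + 6))*(49/100) = (-9 - 4*((-4 + 7) + 6))*(49/100) = (-9 - 4*(3 + 6))*(49/100) = (-9 - 4*9)*(49/100) = (-9 - 36)*(49/100) = -45*49/100 = -441/20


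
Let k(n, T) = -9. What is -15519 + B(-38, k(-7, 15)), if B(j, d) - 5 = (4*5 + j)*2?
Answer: -15550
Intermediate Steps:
B(j, d) = 45 + 2*j (B(j, d) = 5 + (4*5 + j)*2 = 5 + (20 + j)*2 = 5 + (40 + 2*j) = 45 + 2*j)
-15519 + B(-38, k(-7, 15)) = -15519 + (45 + 2*(-38)) = -15519 + (45 - 76) = -15519 - 31 = -15550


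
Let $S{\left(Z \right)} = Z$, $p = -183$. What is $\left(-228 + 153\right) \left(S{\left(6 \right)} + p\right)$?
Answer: $13275$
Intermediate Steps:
$\left(-228 + 153\right) \left(S{\left(6 \right)} + p\right) = \left(-228 + 153\right) \left(6 - 183\right) = \left(-75\right) \left(-177\right) = 13275$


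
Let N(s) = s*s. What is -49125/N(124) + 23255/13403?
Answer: -300853495/206084528 ≈ -1.4599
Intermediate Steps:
N(s) = s**2
-49125/N(124) + 23255/13403 = -49125/(124**2) + 23255/13403 = -49125/15376 + 23255*(1/13403) = -49125*1/15376 + 23255/13403 = -49125/15376 + 23255/13403 = -300853495/206084528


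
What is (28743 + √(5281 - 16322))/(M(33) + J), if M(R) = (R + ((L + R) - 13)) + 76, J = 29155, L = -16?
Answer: 9581/9756 + I*√11041/29268 ≈ 0.98206 + 0.0035901*I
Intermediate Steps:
M(R) = 47 + 2*R (M(R) = (R + ((-16 + R) - 13)) + 76 = (R + (-29 + R)) + 76 = (-29 + 2*R) + 76 = 47 + 2*R)
(28743 + √(5281 - 16322))/(M(33) + J) = (28743 + √(5281 - 16322))/((47 + 2*33) + 29155) = (28743 + √(-11041))/((47 + 66) + 29155) = (28743 + I*√11041)/(113 + 29155) = (28743 + I*√11041)/29268 = (28743 + I*√11041)*(1/29268) = 9581/9756 + I*√11041/29268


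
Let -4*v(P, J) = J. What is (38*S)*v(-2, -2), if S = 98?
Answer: 1862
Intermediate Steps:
v(P, J) = -J/4
(38*S)*v(-2, -2) = (38*98)*(-1/4*(-2)) = 3724*(1/2) = 1862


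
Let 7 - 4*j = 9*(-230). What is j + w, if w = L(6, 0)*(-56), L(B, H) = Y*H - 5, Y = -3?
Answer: 3197/4 ≈ 799.25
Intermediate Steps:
j = 2077/4 (j = 7/4 - 9*(-230)/4 = 7/4 - 1/4*(-2070) = 7/4 + 1035/2 = 2077/4 ≈ 519.25)
L(B, H) = -5 - 3*H (L(B, H) = -3*H - 5 = -5 - 3*H)
w = 280 (w = (-5 - 3*0)*(-56) = (-5 + 0)*(-56) = -5*(-56) = 280)
j + w = 2077/4 + 280 = 3197/4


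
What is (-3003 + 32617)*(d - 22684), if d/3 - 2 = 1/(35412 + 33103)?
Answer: -46013734707538/68515 ≈ -6.7159e+8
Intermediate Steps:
d = 411093/68515 (d = 6 + 3/(35412 + 33103) = 6 + 3/68515 = 411093/68515 ≈ 6.0000)
(-3003 + 32617)*(d - 22684) = (-3003 + 32617)*(411093/68515 - 22684) = 29614*(-1553783167/68515) = -46013734707538/68515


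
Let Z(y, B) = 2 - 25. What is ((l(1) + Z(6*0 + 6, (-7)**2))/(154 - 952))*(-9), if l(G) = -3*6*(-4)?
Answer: 21/38 ≈ 0.55263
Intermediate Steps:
Z(y, B) = -23
l(G) = 72 (l(G) = -18*(-4) = 72)
((l(1) + Z(6*0 + 6, (-7)**2))/(154 - 952))*(-9) = ((72 - 23)/(154 - 952))*(-9) = (49/(-798))*(-9) = (49*(-1/798))*(-9) = -7/114*(-9) = 21/38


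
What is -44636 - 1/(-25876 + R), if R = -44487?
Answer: -3140722867/70363 ≈ -44636.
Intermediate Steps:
-44636 - 1/(-25876 + R) = -44636 - 1/(-25876 - 44487) = -44636 - 1/(-70363) = -44636 - 1*(-1/70363) = -44636 + 1/70363 = -3140722867/70363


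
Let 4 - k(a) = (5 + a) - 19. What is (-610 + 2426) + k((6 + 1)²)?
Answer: 1785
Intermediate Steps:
k(a) = 18 - a (k(a) = 4 - ((5 + a) - 19) = 4 - (-14 + a) = 4 + (14 - a) = 18 - a)
(-610 + 2426) + k((6 + 1)²) = (-610 + 2426) + (18 - (6 + 1)²) = 1816 + (18 - 1*7²) = 1816 + (18 - 1*49) = 1816 + (18 - 49) = 1816 - 31 = 1785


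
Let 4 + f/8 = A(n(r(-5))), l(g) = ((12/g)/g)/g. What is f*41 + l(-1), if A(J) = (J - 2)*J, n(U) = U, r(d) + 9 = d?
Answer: 72148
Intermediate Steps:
r(d) = -9 + d
A(J) = J*(-2 + J) (A(J) = (-2 + J)*J = J*(-2 + J))
l(g) = 12/g**3 (l(g) = (12/g**2)/g = 12/g**3)
f = 1760 (f = -32 + 8*((-9 - 5)*(-2 + (-9 - 5))) = -32 + 8*(-14*(-2 - 14)) = -32 + 8*(-14*(-16)) = -32 + 8*224 = -32 + 1792 = 1760)
f*41 + l(-1) = 1760*41 + 12/(-1)**3 = 72160 + 12*(-1) = 72160 - 12 = 72148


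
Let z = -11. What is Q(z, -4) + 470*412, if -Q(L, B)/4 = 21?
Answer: 193556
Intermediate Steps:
Q(L, B) = -84 (Q(L, B) = -4*21 = -84)
Q(z, -4) + 470*412 = -84 + 470*412 = -84 + 193640 = 193556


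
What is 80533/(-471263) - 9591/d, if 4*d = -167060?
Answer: 1156422688/19682299195 ≈ 0.058754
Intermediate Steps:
d = -41765 (d = (¼)*(-167060) = -41765)
80533/(-471263) - 9591/d = 80533/(-471263) - 9591/(-41765) = 80533*(-1/471263) - 9591*(-1/41765) = -80533/471263 + 9591/41765 = 1156422688/19682299195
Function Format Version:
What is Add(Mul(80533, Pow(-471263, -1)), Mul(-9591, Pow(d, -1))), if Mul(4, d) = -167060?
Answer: Rational(1156422688, 19682299195) ≈ 0.058754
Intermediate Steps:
d = -41765 (d = Mul(Rational(1, 4), -167060) = -41765)
Add(Mul(80533, Pow(-471263, -1)), Mul(-9591, Pow(d, -1))) = Add(Mul(80533, Pow(-471263, -1)), Mul(-9591, Pow(-41765, -1))) = Add(Mul(80533, Rational(-1, 471263)), Mul(-9591, Rational(-1, 41765))) = Add(Rational(-80533, 471263), Rational(9591, 41765)) = Rational(1156422688, 19682299195)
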